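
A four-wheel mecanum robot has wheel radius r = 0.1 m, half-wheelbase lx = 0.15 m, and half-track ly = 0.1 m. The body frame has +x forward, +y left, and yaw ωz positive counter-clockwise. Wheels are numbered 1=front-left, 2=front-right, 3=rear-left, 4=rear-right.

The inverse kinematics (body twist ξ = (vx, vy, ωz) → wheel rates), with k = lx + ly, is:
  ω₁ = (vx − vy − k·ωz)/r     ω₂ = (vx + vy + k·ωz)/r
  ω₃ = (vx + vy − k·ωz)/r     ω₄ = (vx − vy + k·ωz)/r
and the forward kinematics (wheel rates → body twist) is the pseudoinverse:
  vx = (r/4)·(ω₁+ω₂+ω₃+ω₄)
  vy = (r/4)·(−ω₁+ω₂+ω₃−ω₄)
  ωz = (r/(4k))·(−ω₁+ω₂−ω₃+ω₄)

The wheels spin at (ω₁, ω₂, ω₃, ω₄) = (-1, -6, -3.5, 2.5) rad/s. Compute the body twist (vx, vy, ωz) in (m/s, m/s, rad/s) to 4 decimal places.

(-0.2000, -0.2750, 0.1000)

k = lx + ly = 0.15 + 0.1 = 0.2500
ω₁+ω₂+ω₃+ω₄ = -8.0000  →  vx = (0.1/4)·-8.0000 = -0.2000
−ω₁+ω₂+ω₃−ω₄ = -11.0000  →  vy = (0.1/4)·-11.0000 = -0.2750
−ω₁+ω₂−ω₃+ω₄ = 1.0000  →  ωz = (0.1/1.0000)·1.0000 = 0.1000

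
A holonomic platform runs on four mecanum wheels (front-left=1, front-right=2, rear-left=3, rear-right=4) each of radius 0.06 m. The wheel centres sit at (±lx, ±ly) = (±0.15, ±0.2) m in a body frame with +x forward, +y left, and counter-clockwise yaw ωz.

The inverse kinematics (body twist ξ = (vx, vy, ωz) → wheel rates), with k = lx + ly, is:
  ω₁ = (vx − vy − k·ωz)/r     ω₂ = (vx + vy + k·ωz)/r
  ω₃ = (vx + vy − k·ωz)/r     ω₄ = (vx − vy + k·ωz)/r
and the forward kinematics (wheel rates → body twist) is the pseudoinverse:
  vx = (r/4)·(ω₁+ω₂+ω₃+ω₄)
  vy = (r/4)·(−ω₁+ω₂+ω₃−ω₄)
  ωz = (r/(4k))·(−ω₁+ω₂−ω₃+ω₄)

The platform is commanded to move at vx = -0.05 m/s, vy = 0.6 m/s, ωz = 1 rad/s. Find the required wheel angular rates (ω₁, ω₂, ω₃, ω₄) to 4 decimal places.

k = lx + ly = 0.15 + 0.2 = 0.3500;  k·ωz = 0.3500·1 = 0.3500
ω₁ (FL) = (vx − vy − k·ωz)/r = -1.0000/0.06 = -16.6667
ω₂ (FR) = (vx + vy + k·ωz)/r = 0.9000/0.06 = 15.0000
ω₃ (RL) = (vx + vy − k·ωz)/r = 0.2000/0.06 = 3.3333
ω₄ (RR) = (vx − vy + k·ωz)/r = -0.3000/0.06 = -5.0000

(-16.6667, 15.0000, 3.3333, -5.0000)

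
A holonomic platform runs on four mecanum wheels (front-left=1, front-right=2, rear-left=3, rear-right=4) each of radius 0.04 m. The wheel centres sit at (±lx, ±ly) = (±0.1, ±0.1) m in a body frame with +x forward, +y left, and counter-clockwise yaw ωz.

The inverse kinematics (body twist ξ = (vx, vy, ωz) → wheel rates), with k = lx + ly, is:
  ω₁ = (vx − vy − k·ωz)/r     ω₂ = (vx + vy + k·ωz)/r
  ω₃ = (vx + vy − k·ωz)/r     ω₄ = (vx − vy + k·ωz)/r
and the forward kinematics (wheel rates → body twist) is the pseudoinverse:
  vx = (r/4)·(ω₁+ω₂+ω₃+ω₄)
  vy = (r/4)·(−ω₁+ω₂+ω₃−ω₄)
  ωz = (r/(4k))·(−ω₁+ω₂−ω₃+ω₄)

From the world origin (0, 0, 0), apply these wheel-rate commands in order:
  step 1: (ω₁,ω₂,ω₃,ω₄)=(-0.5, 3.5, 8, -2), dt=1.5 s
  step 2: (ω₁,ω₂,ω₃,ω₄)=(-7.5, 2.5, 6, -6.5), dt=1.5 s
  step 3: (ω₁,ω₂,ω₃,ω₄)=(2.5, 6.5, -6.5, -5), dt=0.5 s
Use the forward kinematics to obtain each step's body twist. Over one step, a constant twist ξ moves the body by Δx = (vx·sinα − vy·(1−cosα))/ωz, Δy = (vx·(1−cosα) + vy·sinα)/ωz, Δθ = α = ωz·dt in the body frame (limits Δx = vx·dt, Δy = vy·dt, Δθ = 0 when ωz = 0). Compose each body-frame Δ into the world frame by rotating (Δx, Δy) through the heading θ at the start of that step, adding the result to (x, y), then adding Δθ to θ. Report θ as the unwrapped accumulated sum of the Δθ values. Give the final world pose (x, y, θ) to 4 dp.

(0.2770, 0.5214, -0.5000)

step 1: ξ=(vx,vy,ωz)=(0.0900, 0.1400, -0.3000), dt=1.5 → body Δ=(0.1769, 0.1731, -0.4500) → world pose (0.1769, 0.1731, -0.4500)
step 2: ξ=(vx,vy,ωz)=(-0.0550, 0.2250, -0.1250), dt=1.5 → body Δ=(-0.0505, 0.3432, -0.1875) → world pose (0.2808, 0.5041, -0.6375)
step 3: ξ=(vx,vy,ωz)=(-0.0250, 0.0250, 0.2750), dt=0.5 → body Δ=(-0.0133, 0.0116, 0.1375) → world pose (0.2770, 0.5214, -0.5000)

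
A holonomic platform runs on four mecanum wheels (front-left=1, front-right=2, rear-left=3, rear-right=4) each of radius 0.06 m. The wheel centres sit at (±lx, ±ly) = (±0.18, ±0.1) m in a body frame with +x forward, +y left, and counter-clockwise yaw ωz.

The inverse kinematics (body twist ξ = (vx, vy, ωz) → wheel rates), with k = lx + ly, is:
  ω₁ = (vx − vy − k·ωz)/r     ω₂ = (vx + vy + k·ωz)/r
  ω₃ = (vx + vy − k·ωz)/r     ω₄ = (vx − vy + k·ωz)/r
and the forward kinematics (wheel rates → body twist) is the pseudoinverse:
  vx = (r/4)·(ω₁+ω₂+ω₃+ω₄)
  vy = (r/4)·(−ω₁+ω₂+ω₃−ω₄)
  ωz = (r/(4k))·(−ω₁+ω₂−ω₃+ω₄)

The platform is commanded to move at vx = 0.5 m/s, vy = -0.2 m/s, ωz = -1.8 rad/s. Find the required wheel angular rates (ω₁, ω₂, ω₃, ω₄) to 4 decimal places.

k = lx + ly = 0.18 + 0.1 = 0.2800;  k·ωz = 0.2800·-1.8 = -0.5040
ω₁ (FL) = (vx − vy − k·ωz)/r = 1.2040/0.06 = 20.0667
ω₂ (FR) = (vx + vy + k·ωz)/r = -0.2040/0.06 = -3.4000
ω₃ (RL) = (vx + vy − k·ωz)/r = 0.8040/0.06 = 13.4000
ω₄ (RR) = (vx − vy + k·ωz)/r = 0.1960/0.06 = 3.2667

(20.0667, -3.4000, 13.4000, 3.2667)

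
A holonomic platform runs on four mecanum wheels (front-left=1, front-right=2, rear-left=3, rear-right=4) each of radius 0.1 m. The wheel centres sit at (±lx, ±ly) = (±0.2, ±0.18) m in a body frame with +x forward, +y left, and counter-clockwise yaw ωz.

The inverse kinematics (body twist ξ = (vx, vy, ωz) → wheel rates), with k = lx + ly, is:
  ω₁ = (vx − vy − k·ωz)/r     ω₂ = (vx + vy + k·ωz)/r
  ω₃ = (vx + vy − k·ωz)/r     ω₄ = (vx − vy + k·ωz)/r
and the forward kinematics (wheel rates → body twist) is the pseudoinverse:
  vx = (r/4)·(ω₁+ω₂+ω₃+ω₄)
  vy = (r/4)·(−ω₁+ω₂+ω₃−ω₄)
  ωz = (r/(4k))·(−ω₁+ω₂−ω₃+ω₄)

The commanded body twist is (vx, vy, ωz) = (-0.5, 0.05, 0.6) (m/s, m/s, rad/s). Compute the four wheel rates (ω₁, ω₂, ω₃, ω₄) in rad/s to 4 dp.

k = lx + ly = 0.2 + 0.18 = 0.3800;  k·ωz = 0.3800·0.6 = 0.2280
ω₁ (FL) = (vx − vy − k·ωz)/r = -0.7780/0.1 = -7.7800
ω₂ (FR) = (vx + vy + k·ωz)/r = -0.2220/0.1 = -2.2200
ω₃ (RL) = (vx + vy − k·ωz)/r = -0.6780/0.1 = -6.7800
ω₄ (RR) = (vx − vy + k·ωz)/r = -0.3220/0.1 = -3.2200

(-7.7800, -2.2200, -6.7800, -3.2200)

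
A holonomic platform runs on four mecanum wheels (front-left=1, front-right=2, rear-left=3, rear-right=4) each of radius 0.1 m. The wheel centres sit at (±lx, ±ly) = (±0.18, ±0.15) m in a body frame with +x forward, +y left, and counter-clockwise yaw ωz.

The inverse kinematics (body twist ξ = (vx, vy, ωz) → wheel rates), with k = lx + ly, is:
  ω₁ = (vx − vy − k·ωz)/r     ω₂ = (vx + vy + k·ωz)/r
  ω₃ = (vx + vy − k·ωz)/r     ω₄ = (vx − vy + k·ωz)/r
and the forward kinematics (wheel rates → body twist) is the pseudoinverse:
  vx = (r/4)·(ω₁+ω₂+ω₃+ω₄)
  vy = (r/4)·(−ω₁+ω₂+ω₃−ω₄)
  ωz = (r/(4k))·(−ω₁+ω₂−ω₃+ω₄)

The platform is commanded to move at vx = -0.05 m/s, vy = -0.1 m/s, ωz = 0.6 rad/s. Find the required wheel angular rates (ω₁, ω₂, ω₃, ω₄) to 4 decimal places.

(-1.4800, 0.4800, -3.4800, 2.4800)

k = lx + ly = 0.18 + 0.15 = 0.3300;  k·ωz = 0.3300·0.6 = 0.1980
ω₁ (FL) = (vx − vy − k·ωz)/r = -0.1480/0.1 = -1.4800
ω₂ (FR) = (vx + vy + k·ωz)/r = 0.0480/0.1 = 0.4800
ω₃ (RL) = (vx + vy − k·ωz)/r = -0.3480/0.1 = -3.4800
ω₄ (RR) = (vx − vy + k·ωz)/r = 0.2480/0.1 = 2.4800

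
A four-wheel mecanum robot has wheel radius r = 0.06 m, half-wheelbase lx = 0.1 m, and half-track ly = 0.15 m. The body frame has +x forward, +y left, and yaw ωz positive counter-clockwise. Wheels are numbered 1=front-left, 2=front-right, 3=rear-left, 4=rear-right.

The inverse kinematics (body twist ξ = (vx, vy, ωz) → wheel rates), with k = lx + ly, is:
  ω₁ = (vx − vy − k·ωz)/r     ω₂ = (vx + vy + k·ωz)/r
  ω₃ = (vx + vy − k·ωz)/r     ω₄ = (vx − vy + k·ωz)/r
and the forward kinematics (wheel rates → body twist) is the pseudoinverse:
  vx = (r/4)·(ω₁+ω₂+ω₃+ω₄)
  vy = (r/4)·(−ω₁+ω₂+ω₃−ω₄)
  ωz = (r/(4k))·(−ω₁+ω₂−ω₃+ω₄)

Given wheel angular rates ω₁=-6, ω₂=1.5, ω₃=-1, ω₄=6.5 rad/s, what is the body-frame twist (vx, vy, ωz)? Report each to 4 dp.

(0.0150, 0.0000, 0.9000)

k = lx + ly = 0.1 + 0.15 = 0.2500
ω₁+ω₂+ω₃+ω₄ = 1.0000  →  vx = (0.06/4)·1.0000 = 0.0150
−ω₁+ω₂+ω₃−ω₄ = 0.0000  →  vy = (0.06/4)·0.0000 = 0.0000
−ω₁+ω₂−ω₃+ω₄ = 15.0000  →  ωz = (0.06/1.0000)·15.0000 = 0.9000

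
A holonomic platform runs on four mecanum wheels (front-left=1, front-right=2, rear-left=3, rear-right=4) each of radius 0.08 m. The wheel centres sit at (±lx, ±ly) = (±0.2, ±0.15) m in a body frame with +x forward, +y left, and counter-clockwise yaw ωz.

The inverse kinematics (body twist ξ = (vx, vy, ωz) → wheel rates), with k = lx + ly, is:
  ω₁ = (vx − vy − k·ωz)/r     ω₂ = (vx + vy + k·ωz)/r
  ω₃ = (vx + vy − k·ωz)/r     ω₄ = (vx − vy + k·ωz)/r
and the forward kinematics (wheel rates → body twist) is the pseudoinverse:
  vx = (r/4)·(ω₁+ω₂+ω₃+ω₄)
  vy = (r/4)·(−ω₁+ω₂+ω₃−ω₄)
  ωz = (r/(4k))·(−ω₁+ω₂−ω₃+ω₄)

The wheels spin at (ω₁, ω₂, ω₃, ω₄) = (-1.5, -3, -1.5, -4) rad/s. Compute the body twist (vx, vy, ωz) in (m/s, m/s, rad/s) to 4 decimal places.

(-0.2000, 0.0200, -0.2286)

k = lx + ly = 0.2 + 0.15 = 0.3500
ω₁+ω₂+ω₃+ω₄ = -10.0000  →  vx = (0.08/4)·-10.0000 = -0.2000
−ω₁+ω₂+ω₃−ω₄ = 1.0000  →  vy = (0.08/4)·1.0000 = 0.0200
−ω₁+ω₂−ω₃+ω₄ = -4.0000  →  ωz = (0.08/1.4000)·-4.0000 = -0.2286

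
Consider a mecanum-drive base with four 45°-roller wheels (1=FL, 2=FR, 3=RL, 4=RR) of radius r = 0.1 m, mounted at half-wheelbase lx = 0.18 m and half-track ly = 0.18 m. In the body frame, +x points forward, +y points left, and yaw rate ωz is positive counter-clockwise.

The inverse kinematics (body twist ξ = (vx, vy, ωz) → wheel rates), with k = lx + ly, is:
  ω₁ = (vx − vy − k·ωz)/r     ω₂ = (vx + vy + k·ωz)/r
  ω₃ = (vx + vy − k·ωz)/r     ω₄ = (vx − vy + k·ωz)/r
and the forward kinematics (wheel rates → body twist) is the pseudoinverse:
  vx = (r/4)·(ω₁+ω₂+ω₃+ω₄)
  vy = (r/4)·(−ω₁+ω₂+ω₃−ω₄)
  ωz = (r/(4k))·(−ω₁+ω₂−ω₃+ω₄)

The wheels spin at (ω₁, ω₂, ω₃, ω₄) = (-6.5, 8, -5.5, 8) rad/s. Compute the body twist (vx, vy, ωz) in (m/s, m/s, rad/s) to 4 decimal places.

k = lx + ly = 0.18 + 0.18 = 0.3600
ω₁+ω₂+ω₃+ω₄ = 4.0000  →  vx = (0.1/4)·4.0000 = 0.1000
−ω₁+ω₂+ω₃−ω₄ = 1.0000  →  vy = (0.1/4)·1.0000 = 0.0250
−ω₁+ω₂−ω₃+ω₄ = 28.0000  →  ωz = (0.1/1.4400)·28.0000 = 1.9444

(0.1000, 0.0250, 1.9444)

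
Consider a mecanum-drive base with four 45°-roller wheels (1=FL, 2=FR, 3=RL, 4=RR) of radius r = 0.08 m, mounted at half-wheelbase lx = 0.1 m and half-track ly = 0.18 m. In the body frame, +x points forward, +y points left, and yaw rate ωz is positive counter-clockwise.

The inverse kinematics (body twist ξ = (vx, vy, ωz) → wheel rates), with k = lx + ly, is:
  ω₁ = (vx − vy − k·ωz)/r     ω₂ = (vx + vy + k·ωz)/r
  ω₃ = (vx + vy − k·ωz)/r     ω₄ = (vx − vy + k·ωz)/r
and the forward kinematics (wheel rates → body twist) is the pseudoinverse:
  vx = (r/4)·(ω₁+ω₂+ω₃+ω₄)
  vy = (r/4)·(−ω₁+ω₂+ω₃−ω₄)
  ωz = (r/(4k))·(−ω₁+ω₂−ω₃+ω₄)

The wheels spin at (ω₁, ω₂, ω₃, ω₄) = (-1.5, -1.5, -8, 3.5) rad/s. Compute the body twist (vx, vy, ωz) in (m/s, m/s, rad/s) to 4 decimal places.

k = lx + ly = 0.1 + 0.18 = 0.2800
ω₁+ω₂+ω₃+ω₄ = -7.5000  →  vx = (0.08/4)·-7.5000 = -0.1500
−ω₁+ω₂+ω₃−ω₄ = -11.5000  →  vy = (0.08/4)·-11.5000 = -0.2300
−ω₁+ω₂−ω₃+ω₄ = 11.5000  →  ωz = (0.08/1.1200)·11.5000 = 0.8214

(-0.1500, -0.2300, 0.8214)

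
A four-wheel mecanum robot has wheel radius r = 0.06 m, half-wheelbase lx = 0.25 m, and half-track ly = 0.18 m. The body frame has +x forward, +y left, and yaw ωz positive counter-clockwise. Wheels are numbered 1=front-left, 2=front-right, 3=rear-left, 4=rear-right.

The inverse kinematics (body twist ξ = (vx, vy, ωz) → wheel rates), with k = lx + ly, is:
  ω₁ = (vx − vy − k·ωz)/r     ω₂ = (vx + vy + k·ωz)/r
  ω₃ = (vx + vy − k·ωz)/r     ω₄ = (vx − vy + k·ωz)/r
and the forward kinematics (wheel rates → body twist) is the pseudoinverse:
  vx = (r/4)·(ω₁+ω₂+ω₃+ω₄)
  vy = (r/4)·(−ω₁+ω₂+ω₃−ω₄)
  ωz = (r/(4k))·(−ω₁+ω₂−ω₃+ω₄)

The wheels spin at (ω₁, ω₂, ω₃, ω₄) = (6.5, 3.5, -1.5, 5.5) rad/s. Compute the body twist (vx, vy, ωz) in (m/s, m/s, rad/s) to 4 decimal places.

k = lx + ly = 0.25 + 0.18 = 0.4300
ω₁+ω₂+ω₃+ω₄ = 14.0000  →  vx = (0.06/4)·14.0000 = 0.2100
−ω₁+ω₂+ω₃−ω₄ = -10.0000  →  vy = (0.06/4)·-10.0000 = -0.1500
−ω₁+ω₂−ω₃+ω₄ = 4.0000  →  ωz = (0.06/1.7200)·4.0000 = 0.1395

(0.2100, -0.1500, 0.1395)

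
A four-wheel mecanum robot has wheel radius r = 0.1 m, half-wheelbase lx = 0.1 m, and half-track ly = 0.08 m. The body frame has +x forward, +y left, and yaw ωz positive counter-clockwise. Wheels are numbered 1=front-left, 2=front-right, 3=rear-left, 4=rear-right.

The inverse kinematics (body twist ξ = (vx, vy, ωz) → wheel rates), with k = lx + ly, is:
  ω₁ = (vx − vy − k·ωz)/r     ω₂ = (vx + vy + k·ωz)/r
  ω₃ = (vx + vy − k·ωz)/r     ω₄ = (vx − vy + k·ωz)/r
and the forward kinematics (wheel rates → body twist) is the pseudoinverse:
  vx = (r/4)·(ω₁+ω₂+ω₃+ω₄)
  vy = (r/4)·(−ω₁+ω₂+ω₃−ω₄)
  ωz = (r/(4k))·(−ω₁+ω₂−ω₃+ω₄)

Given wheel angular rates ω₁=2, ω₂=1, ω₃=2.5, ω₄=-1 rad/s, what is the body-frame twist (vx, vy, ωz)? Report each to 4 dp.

k = lx + ly = 0.1 + 0.08 = 0.1800
ω₁+ω₂+ω₃+ω₄ = 4.5000  →  vx = (0.1/4)·4.5000 = 0.1125
−ω₁+ω₂+ω₃−ω₄ = 2.5000  →  vy = (0.1/4)·2.5000 = 0.0625
−ω₁+ω₂−ω₃+ω₄ = -4.5000  →  ωz = (0.1/0.7200)·-4.5000 = -0.6250

(0.1125, 0.0625, -0.6250)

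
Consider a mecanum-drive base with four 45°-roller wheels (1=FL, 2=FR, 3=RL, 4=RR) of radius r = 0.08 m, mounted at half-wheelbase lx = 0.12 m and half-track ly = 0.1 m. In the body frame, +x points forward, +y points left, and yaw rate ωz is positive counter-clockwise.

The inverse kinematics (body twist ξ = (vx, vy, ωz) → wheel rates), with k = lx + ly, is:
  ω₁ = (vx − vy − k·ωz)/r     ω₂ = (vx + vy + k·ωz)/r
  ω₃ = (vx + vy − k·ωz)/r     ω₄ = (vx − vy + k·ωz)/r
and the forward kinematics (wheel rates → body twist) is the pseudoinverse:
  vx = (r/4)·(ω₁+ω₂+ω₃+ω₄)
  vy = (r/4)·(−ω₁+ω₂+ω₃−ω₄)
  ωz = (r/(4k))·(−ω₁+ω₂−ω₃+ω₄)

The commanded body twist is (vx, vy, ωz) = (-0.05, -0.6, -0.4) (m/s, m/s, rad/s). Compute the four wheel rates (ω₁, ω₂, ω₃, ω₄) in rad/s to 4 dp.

k = lx + ly = 0.12 + 0.1 = 0.2200;  k·ωz = 0.2200·-0.4 = -0.0880
ω₁ (FL) = (vx − vy − k·ωz)/r = 0.6380/0.08 = 7.9750
ω₂ (FR) = (vx + vy + k·ωz)/r = -0.7380/0.08 = -9.2250
ω₃ (RL) = (vx + vy − k·ωz)/r = -0.5620/0.08 = -7.0250
ω₄ (RR) = (vx − vy + k·ωz)/r = 0.4620/0.08 = 5.7750

(7.9750, -9.2250, -7.0250, 5.7750)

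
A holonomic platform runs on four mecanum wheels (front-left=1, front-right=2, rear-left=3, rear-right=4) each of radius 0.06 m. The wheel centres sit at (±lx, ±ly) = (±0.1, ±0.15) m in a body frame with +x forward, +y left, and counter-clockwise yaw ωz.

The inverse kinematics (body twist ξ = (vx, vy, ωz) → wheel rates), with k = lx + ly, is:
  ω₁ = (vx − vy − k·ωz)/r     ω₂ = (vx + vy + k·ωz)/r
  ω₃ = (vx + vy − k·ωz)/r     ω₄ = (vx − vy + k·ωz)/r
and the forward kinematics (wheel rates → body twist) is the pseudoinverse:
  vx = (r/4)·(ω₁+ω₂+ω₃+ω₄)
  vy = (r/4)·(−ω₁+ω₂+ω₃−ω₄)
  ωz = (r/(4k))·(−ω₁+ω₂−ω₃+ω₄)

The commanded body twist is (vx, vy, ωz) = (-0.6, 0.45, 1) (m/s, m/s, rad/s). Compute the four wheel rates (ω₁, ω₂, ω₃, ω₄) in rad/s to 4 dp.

k = lx + ly = 0.1 + 0.15 = 0.2500;  k·ωz = 0.2500·1 = 0.2500
ω₁ (FL) = (vx − vy − k·ωz)/r = -1.3000/0.06 = -21.6667
ω₂ (FR) = (vx + vy + k·ωz)/r = 0.1000/0.06 = 1.6667
ω₃ (RL) = (vx + vy − k·ωz)/r = -0.4000/0.06 = -6.6667
ω₄ (RR) = (vx − vy + k·ωz)/r = -0.8000/0.06 = -13.3333

(-21.6667, 1.6667, -6.6667, -13.3333)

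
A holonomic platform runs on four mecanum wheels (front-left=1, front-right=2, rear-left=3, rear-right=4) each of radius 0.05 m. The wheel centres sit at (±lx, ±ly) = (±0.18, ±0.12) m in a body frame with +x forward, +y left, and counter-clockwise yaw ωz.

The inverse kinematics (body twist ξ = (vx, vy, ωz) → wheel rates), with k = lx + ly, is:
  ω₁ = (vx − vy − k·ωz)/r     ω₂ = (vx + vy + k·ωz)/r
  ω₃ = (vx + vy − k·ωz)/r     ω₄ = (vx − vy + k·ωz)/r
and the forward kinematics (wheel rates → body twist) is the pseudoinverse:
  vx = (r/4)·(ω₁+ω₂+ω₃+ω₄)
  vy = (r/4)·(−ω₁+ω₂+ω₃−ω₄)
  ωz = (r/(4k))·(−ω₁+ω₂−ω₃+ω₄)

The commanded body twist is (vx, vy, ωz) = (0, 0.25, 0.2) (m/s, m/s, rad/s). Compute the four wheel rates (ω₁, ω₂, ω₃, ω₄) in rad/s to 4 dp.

k = lx + ly = 0.18 + 0.12 = 0.3000;  k·ωz = 0.3000·0.2 = 0.0600
ω₁ (FL) = (vx − vy − k·ωz)/r = -0.3100/0.05 = -6.2000
ω₂ (FR) = (vx + vy + k·ωz)/r = 0.3100/0.05 = 6.2000
ω₃ (RL) = (vx + vy − k·ωz)/r = 0.1900/0.05 = 3.8000
ω₄ (RR) = (vx − vy + k·ωz)/r = -0.1900/0.05 = -3.8000

(-6.2000, 6.2000, 3.8000, -3.8000)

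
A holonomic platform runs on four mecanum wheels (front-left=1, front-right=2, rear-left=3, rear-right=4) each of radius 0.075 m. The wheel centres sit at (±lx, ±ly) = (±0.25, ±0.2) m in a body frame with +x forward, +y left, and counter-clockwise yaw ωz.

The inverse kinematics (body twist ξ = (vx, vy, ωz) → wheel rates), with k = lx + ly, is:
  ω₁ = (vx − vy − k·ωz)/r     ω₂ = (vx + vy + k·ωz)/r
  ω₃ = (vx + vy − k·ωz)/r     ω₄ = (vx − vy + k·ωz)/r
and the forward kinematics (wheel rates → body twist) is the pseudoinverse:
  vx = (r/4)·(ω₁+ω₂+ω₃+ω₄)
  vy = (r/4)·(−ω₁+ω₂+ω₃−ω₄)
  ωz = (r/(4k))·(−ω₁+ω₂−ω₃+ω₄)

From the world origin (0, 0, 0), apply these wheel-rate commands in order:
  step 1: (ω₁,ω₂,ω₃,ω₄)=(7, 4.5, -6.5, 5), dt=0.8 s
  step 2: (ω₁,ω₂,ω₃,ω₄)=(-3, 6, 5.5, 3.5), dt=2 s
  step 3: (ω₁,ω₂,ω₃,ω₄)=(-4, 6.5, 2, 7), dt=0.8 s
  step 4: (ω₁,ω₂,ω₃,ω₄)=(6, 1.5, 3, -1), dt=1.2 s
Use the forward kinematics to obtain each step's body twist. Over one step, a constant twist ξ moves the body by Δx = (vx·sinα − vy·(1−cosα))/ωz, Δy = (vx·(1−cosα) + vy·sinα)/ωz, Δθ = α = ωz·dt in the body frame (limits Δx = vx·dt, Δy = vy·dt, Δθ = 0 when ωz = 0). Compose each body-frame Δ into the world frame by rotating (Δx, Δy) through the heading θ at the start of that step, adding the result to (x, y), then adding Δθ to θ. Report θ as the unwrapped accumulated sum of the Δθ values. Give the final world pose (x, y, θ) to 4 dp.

step 1: ξ=(vx,vy,ωz)=(0.1875, -0.2625, 0.3750), dt=0.8 → body Δ=(0.1790, -0.1845, 0.3000) → world pose (0.1790, -0.1845, 0.3000)
step 2: ξ=(vx,vy,ωz)=(0.2250, 0.2062, 0.2917), dt=2.0 → body Δ=(0.3080, 0.5171, 0.5833) → world pose (0.3204, 0.4005, 0.8833)
step 3: ξ=(vx,vy,ωz)=(0.2156, 0.1031, 0.6458), dt=0.8 → body Δ=(0.1441, 0.1225, 0.5167) → world pose (0.3172, 0.5895, 1.4000)
step 4: ξ=(vx,vy,ωz)=(0.1781, -0.0094, -0.3542), dt=1.2 → body Δ=(0.2050, -0.0557, -0.4250) → world pose (0.4069, 0.7821, 0.9750)

(0.4069, 0.7821, 0.9750)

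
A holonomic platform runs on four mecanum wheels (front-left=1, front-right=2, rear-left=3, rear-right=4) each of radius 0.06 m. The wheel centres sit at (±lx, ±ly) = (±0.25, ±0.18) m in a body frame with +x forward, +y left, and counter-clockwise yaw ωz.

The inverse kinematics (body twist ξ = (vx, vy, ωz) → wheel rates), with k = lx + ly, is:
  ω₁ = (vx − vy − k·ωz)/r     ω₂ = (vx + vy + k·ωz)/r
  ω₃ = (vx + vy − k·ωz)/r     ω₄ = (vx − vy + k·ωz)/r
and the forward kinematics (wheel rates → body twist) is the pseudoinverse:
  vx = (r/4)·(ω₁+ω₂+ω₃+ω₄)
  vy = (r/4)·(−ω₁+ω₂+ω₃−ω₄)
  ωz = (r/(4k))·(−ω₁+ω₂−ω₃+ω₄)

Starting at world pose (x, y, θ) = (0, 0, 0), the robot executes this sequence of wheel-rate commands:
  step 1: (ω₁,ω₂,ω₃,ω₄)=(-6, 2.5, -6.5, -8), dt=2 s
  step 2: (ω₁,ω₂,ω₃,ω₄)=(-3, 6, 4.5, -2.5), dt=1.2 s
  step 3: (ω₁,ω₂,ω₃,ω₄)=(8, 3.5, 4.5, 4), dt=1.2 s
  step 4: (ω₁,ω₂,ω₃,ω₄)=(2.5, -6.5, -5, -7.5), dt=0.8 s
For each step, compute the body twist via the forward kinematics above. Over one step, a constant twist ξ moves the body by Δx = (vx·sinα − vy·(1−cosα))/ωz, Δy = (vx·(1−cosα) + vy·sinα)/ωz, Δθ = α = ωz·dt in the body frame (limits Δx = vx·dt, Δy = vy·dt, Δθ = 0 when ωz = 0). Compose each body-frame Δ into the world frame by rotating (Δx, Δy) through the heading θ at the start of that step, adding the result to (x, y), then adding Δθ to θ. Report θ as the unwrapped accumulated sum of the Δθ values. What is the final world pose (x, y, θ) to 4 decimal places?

step 1: ξ=(vx,vy,ωz)=(-0.2700, 0.1500, 0.2442), dt=2.0 → body Δ=(-0.5906, 0.1590, 0.4884) → world pose (-0.5906, 0.1590, 0.4884)
step 2: ξ=(vx,vy,ωz)=(0.0750, 0.2400, 0.0698), dt=1.2 → body Δ=(0.0778, 0.2914, 0.0837) → world pose (-0.6586, 0.4528, 0.5721)
step 3: ξ=(vx,vy,ωz)=(0.3000, -0.0600, -0.1744), dt=1.2 → body Δ=(0.3499, -0.1090, -0.2093) → world pose (-0.3054, 0.5506, 0.3628)
step 4: ξ=(vx,vy,ωz)=(-0.2475, -0.0975, -0.4012), dt=0.8 → body Δ=(-0.2070, -0.0452, -0.3209) → world pose (-0.4829, 0.4349, 0.0419)

(-0.4829, 0.4349, 0.0419)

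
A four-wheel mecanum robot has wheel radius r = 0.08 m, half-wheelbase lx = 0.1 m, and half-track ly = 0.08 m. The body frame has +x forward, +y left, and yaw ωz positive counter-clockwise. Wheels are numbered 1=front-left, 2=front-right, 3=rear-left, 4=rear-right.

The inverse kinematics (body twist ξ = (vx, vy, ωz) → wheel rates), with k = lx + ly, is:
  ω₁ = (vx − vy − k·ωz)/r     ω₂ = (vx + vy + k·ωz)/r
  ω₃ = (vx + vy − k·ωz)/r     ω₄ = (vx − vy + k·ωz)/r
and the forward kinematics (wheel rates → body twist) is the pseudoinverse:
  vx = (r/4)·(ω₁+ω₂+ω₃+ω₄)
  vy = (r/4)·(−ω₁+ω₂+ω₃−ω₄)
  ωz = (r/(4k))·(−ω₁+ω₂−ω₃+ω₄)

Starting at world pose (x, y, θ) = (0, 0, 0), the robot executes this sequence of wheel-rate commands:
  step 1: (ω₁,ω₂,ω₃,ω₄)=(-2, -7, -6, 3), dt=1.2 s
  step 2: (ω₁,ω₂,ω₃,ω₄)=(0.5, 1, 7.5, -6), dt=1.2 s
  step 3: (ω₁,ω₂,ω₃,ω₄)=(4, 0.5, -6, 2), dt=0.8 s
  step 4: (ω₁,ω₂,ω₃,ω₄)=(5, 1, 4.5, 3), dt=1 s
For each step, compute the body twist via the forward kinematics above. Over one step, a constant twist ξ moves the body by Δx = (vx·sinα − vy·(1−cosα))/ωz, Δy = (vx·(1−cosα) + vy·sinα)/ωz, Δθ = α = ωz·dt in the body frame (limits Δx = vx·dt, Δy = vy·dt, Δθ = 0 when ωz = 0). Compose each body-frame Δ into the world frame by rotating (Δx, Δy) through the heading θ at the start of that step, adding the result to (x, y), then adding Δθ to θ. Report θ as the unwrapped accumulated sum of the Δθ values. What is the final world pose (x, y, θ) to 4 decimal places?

step 1: ξ=(vx,vy,ωz)=(-0.2400, -0.2800, 0.4444), dt=1.2 → body Δ=(-0.1870, -0.3953, 0.5333) → world pose (-0.1870, -0.3953, 0.5333)
step 2: ξ=(vx,vy,ωz)=(0.0600, 0.2800, -1.4444), dt=1.2 → body Δ=(0.2662, 0.1430, -1.7333) → world pose (-0.0305, -0.1368, -1.2000)
step 3: ξ=(vx,vy,ωz)=(0.0100, -0.2300, 0.5000), dt=0.8 → body Δ=(0.0441, -0.1776, 0.4000) → world pose (-0.1800, -0.2422, -0.8000)
step 4: ξ=(vx,vy,ωz)=(0.2700, -0.0500, -0.6111), dt=1.0 → body Δ=(0.2387, -0.1269, -0.6111) → world pose (-0.1048, -0.5019, -1.4111)

(-0.1048, -0.5019, -1.4111)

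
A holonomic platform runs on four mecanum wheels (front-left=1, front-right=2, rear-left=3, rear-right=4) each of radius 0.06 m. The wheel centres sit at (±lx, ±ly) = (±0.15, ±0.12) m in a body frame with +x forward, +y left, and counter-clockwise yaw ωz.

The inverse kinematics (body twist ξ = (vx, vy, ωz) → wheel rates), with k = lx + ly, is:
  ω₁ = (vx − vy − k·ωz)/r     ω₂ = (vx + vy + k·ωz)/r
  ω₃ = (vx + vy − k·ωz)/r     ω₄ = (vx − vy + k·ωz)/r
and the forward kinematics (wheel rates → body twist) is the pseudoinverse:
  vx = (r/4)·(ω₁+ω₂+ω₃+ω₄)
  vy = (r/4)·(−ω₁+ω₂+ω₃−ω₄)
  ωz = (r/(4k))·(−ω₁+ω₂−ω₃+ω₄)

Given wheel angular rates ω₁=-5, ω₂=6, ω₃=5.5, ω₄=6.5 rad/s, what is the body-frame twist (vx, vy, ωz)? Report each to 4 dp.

k = lx + ly = 0.15 + 0.12 = 0.2700
ω₁+ω₂+ω₃+ω₄ = 13.0000  →  vx = (0.06/4)·13.0000 = 0.1950
−ω₁+ω₂+ω₃−ω₄ = 10.0000  →  vy = (0.06/4)·10.0000 = 0.1500
−ω₁+ω₂−ω₃+ω₄ = 12.0000  →  ωz = (0.06/1.0800)·12.0000 = 0.6667

(0.1950, 0.1500, 0.6667)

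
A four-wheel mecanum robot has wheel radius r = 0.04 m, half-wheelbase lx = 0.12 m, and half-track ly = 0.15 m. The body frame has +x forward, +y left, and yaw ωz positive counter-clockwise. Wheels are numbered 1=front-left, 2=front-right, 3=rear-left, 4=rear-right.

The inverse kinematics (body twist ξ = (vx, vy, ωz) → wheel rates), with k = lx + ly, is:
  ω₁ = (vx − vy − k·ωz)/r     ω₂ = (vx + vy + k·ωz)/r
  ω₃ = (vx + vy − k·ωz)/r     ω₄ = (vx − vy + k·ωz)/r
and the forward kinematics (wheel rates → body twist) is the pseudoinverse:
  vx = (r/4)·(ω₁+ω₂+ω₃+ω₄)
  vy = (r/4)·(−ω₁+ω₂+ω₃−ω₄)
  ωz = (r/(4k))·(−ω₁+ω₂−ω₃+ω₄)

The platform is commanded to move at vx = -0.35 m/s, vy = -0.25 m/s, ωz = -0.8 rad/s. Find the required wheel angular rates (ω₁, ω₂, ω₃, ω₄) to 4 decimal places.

k = lx + ly = 0.12 + 0.15 = 0.2700;  k·ωz = 0.2700·-0.8 = -0.2160
ω₁ (FL) = (vx − vy − k·ωz)/r = 0.1160/0.04 = 2.9000
ω₂ (FR) = (vx + vy + k·ωz)/r = -0.8160/0.04 = -20.4000
ω₃ (RL) = (vx + vy − k·ωz)/r = -0.3840/0.04 = -9.6000
ω₄ (RR) = (vx − vy + k·ωz)/r = -0.3160/0.04 = -7.9000

(2.9000, -20.4000, -9.6000, -7.9000)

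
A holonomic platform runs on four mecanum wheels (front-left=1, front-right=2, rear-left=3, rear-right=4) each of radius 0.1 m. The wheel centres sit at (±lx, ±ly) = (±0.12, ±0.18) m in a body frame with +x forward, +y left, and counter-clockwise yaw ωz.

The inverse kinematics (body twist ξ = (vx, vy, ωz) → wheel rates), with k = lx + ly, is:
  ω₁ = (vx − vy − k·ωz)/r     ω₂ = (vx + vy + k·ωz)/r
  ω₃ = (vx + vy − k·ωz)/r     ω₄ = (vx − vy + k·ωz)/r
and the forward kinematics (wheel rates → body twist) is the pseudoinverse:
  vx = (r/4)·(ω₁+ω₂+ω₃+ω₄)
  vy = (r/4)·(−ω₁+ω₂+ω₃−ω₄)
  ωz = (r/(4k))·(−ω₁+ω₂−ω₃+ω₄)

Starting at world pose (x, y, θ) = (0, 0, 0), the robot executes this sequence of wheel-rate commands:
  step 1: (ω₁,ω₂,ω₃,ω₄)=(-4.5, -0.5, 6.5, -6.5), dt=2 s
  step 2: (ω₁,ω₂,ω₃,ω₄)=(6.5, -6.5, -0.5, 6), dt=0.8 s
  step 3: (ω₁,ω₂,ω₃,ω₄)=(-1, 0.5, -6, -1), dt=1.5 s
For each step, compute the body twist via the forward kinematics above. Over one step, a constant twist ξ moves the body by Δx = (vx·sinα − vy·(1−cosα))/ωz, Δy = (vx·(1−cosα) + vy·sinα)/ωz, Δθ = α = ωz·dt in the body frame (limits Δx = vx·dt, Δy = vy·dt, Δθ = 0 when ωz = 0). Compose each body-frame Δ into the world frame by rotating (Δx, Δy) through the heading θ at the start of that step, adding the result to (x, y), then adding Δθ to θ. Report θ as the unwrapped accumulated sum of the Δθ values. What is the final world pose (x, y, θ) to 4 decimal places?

step 1: ξ=(vx,vy,ωz)=(-0.1250, 0.4250, -0.7500), dt=2.0 → body Δ=(0.3603, 0.7201, -1.5000) → world pose (0.3603, 0.7201, -1.5000)
step 2: ξ=(vx,vy,ωz)=(0.1375, -0.4875, -0.5417), dt=0.8 → body Δ=(0.0234, -0.4014, -0.4333) → world pose (-0.0384, 0.6684, -1.9333)
step 3: ξ=(vx,vy,ωz)=(-0.1875, -0.0875, 0.5417), dt=1.5 → body Δ=(-0.2009, -0.2254, 0.8125) → world pose (-0.1779, 0.9361, -1.1208)

(-0.1779, 0.9361, -1.1208)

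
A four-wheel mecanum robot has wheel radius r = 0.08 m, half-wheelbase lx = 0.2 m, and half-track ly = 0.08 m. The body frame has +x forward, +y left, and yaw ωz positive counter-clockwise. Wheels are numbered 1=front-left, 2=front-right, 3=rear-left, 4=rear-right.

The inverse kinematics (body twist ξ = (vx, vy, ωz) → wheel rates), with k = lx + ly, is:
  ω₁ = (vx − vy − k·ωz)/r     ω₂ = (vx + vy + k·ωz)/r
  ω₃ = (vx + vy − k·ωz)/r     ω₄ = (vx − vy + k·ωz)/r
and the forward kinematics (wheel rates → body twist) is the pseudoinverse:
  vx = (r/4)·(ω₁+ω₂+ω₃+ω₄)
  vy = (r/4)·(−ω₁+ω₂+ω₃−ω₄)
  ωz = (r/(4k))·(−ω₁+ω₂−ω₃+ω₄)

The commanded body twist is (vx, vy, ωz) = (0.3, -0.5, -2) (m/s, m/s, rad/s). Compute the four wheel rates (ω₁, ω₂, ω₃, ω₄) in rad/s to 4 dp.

(17.0000, -9.5000, 4.5000, 3.0000)

k = lx + ly = 0.2 + 0.08 = 0.2800;  k·ωz = 0.2800·-2 = -0.5600
ω₁ (FL) = (vx − vy − k·ωz)/r = 1.3600/0.08 = 17.0000
ω₂ (FR) = (vx + vy + k·ωz)/r = -0.7600/0.08 = -9.5000
ω₃ (RL) = (vx + vy − k·ωz)/r = 0.3600/0.08 = 4.5000
ω₄ (RR) = (vx − vy + k·ωz)/r = 0.2400/0.08 = 3.0000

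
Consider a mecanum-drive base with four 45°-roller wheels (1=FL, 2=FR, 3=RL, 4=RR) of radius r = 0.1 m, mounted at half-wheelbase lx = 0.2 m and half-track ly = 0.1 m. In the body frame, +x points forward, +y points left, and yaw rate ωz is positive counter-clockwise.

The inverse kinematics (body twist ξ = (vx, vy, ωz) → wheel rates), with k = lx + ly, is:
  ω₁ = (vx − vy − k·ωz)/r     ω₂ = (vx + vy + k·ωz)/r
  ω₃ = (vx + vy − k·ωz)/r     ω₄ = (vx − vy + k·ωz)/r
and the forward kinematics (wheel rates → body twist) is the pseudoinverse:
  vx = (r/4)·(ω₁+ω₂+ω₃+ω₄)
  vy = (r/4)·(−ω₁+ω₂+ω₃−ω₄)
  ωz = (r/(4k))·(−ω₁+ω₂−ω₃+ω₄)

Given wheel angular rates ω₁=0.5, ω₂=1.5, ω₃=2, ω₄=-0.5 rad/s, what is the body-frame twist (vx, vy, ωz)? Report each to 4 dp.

k = lx + ly = 0.2 + 0.1 = 0.3000
ω₁+ω₂+ω₃+ω₄ = 3.5000  →  vx = (0.1/4)·3.5000 = 0.0875
−ω₁+ω₂+ω₃−ω₄ = 3.5000  →  vy = (0.1/4)·3.5000 = 0.0875
−ω₁+ω₂−ω₃+ω₄ = -1.5000  →  ωz = (0.1/1.2000)·-1.5000 = -0.1250

(0.0875, 0.0875, -0.1250)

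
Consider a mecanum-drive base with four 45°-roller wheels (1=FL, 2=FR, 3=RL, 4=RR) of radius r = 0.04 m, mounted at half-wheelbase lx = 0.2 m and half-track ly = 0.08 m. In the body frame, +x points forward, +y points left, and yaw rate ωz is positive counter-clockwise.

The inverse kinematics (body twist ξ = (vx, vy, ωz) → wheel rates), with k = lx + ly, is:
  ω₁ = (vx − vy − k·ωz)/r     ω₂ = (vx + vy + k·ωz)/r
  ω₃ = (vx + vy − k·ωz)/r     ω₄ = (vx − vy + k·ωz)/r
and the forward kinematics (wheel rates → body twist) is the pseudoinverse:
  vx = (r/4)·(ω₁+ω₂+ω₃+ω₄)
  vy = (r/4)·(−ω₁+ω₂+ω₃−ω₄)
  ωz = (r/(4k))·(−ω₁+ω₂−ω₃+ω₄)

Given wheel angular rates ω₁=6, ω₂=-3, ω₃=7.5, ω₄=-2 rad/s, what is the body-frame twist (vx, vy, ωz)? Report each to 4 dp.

(0.0850, 0.0050, -0.6607)

k = lx + ly = 0.2 + 0.08 = 0.2800
ω₁+ω₂+ω₃+ω₄ = 8.5000  →  vx = (0.04/4)·8.5000 = 0.0850
−ω₁+ω₂+ω₃−ω₄ = 0.5000  →  vy = (0.04/4)·0.5000 = 0.0050
−ω₁+ω₂−ω₃+ω₄ = -18.5000  →  ωz = (0.04/1.1200)·-18.5000 = -0.6607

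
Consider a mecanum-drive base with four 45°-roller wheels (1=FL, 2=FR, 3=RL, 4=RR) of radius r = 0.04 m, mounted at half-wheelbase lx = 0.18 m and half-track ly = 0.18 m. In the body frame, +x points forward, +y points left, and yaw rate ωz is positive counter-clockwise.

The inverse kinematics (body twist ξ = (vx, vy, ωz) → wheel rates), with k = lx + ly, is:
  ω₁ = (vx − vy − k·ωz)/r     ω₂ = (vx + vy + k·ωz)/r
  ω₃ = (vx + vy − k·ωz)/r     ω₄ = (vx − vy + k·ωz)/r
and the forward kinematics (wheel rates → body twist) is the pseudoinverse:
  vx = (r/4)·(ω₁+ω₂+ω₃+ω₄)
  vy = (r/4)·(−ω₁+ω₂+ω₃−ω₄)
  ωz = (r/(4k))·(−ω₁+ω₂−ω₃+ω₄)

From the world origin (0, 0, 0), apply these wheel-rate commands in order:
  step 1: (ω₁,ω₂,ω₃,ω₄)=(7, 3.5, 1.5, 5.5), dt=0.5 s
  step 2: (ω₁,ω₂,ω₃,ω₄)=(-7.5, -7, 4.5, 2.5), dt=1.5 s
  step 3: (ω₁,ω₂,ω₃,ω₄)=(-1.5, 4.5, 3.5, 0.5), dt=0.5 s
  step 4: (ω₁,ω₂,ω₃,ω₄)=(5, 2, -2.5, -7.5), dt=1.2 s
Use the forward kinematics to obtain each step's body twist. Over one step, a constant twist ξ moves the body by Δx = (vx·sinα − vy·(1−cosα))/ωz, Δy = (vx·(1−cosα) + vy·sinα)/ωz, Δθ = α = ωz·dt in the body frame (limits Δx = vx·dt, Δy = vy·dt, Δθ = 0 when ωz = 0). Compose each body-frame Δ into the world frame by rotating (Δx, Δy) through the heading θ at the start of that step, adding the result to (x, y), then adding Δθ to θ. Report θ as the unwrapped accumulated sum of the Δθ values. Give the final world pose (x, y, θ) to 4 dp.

step 1: ξ=(vx,vy,ωz)=(0.1750, -0.0750, 0.0139), dt=0.5 → body Δ=(0.0876, -0.0372, 0.0069) → world pose (0.0876, -0.0372, 0.0069)
step 2: ξ=(vx,vy,ωz)=(-0.0750, 0.0250, -0.0417), dt=1.5 → body Δ=(-0.1113, 0.0410, -0.0625) → world pose (-0.0239, 0.0030, -0.0556)
step 3: ξ=(vx,vy,ωz)=(0.0700, 0.0900, 0.0833), dt=0.5 → body Δ=(0.0341, 0.0457, 0.0417) → world pose (0.0126, 0.0468, -0.0139)
step 4: ξ=(vx,vy,ωz)=(-0.0300, 0.0200, -0.2222), dt=1.2 → body Δ=(-0.0324, 0.0285, -0.2667) → world pose (-0.0194, 0.0757, -0.2806)

(-0.0194, 0.0757, -0.2806)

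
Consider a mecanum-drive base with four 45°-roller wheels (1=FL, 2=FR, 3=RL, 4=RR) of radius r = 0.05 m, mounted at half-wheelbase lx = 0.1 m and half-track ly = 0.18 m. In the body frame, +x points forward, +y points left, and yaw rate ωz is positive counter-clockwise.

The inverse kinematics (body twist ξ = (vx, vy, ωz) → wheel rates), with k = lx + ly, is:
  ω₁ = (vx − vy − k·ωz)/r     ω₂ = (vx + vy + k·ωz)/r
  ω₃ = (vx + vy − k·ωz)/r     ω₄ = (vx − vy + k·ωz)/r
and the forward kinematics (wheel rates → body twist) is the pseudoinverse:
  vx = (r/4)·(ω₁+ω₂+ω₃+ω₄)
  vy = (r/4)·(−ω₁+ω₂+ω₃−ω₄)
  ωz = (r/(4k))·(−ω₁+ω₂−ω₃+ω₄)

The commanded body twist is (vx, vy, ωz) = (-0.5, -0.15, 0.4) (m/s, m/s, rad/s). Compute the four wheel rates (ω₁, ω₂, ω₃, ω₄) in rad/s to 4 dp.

(-9.2400, -10.7600, -15.2400, -4.7600)

k = lx + ly = 0.1 + 0.18 = 0.2800;  k·ωz = 0.2800·0.4 = 0.1120
ω₁ (FL) = (vx − vy − k·ωz)/r = -0.4620/0.05 = -9.2400
ω₂ (FR) = (vx + vy + k·ωz)/r = -0.5380/0.05 = -10.7600
ω₃ (RL) = (vx + vy − k·ωz)/r = -0.7620/0.05 = -15.2400
ω₄ (RR) = (vx − vy + k·ωz)/r = -0.2380/0.05 = -4.7600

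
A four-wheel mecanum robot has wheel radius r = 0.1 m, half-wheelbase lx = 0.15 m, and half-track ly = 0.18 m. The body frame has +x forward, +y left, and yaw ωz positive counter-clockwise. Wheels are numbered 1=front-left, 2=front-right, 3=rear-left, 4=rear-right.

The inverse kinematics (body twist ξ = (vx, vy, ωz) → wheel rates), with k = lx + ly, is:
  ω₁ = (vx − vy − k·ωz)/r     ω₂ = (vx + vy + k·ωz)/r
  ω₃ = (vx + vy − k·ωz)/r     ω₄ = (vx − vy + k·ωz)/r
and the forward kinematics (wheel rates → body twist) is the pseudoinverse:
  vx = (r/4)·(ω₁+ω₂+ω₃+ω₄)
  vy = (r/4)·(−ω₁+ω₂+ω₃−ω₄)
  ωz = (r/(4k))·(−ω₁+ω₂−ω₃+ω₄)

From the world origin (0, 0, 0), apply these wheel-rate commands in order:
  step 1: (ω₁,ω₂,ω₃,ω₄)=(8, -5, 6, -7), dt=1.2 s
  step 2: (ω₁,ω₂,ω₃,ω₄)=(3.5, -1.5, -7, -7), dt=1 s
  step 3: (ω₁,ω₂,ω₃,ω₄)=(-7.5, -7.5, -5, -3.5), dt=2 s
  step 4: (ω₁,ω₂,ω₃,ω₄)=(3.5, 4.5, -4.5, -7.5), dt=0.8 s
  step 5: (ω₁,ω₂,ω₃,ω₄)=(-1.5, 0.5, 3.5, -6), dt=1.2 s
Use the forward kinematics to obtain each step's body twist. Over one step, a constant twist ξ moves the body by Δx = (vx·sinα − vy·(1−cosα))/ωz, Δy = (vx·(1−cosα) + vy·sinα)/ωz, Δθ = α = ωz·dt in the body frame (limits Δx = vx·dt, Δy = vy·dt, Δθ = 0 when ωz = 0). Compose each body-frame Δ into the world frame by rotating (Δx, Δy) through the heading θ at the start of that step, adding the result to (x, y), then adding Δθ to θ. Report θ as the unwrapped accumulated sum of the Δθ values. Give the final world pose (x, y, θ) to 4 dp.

step 1: ξ=(vx,vy,ωz)=(0.0500, 0.0000, -1.9697), dt=1.2 → body Δ=(0.0178, -0.0435, -2.3636) → world pose (0.0178, -0.0435, -2.3636)
step 2: ξ=(vx,vy,ωz)=(-0.3000, -0.1250, -0.3788), dt=1.0 → body Δ=(-0.3163, -0.0659, -0.3788) → world pose (0.1969, 0.2254, -2.7424)
step 3: ξ=(vx,vy,ωz)=(-0.5875, -0.0375, 0.1136), dt=2.0 → body Δ=(-1.1564, -0.2073, 0.2273) → world pose (1.1818, 0.8659, -2.5152)
step 4: ξ=(vx,vy,ωz)=(-0.1000, 0.1000, -0.1515), dt=0.8 → body Δ=(-0.0750, 0.0846, -0.1212) → world pose (1.2922, 0.8413, -2.6364)
step 5: ξ=(vx,vy,ωz)=(-0.0875, 0.2875, -0.5682), dt=1.2 → body Δ=(0.0161, 0.3533, -0.6818) → world pose (1.4491, 0.5243, -3.3182)

(1.4491, 0.5243, -3.3182)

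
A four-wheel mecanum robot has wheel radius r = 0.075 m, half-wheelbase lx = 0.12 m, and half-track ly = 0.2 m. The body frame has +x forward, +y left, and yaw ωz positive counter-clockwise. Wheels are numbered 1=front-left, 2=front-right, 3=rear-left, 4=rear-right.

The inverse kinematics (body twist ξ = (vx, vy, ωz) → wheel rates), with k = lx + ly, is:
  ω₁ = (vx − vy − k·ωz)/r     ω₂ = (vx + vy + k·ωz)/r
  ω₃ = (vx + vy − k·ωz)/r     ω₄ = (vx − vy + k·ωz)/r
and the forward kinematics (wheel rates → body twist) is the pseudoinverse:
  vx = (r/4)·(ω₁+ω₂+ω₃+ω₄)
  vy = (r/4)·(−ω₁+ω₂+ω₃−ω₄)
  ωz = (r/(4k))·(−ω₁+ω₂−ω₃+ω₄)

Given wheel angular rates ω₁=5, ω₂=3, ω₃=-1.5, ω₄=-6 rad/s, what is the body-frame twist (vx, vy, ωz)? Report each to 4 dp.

k = lx + ly = 0.12 + 0.2 = 0.3200
ω₁+ω₂+ω₃+ω₄ = 0.5000  →  vx = (0.075/4)·0.5000 = 0.0094
−ω₁+ω₂+ω₃−ω₄ = 2.5000  →  vy = (0.075/4)·2.5000 = 0.0469
−ω₁+ω₂−ω₃+ω₄ = -6.5000  →  ωz = (0.075/1.2800)·-6.5000 = -0.3809

(0.0094, 0.0469, -0.3809)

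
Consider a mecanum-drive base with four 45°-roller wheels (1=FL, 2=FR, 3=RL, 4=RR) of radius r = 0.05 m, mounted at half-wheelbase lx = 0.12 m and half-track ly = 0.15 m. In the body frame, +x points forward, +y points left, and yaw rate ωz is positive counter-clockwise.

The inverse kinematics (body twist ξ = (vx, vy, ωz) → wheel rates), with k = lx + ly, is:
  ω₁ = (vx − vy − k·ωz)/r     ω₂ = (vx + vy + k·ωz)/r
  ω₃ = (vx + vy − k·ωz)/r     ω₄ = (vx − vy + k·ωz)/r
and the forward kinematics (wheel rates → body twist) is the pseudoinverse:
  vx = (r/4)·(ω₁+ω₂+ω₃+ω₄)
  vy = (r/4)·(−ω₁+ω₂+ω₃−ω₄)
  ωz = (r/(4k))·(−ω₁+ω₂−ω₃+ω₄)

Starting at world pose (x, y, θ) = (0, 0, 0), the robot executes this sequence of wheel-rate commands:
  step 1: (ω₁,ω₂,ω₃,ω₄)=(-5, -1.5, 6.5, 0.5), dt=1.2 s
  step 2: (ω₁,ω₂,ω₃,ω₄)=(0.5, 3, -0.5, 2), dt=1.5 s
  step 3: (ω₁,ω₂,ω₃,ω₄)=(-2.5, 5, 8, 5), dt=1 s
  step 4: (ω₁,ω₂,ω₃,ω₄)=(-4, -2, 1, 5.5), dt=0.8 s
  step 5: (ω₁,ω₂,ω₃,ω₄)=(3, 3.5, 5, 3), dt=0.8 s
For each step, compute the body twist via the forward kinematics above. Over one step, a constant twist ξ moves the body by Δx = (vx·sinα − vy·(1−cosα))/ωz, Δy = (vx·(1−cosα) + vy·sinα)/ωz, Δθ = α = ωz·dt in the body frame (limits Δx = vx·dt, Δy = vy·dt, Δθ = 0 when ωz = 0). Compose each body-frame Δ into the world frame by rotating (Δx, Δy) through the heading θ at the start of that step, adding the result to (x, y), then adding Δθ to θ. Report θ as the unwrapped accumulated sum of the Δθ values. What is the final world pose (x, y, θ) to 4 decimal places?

(0.3738, 0.4156, 0.6019)

step 1: ξ=(vx,vy,ωz)=(0.0063, 0.1187, -0.1157), dt=1.2 → body Δ=(0.0174, 0.1415, -0.1389) → world pose (0.0174, 0.1415, -0.1389)
step 2: ξ=(vx,vy,ωz)=(0.0625, 0.0000, 0.2315), dt=1.5 → body Δ=(0.0919, 0.0161, 0.3472) → world pose (0.1106, 0.1448, 0.2083)
step 3: ξ=(vx,vy,ωz)=(0.1938, 0.1313, 0.2083), dt=1.0 → body Δ=(0.1787, 0.1504, 0.2083) → world pose (0.2543, 0.3289, 0.4167)
step 4: ξ=(vx,vy,ωz)=(0.0063, -0.0312, 0.3009), dt=0.8 → body Δ=(0.0079, -0.0242, 0.2407) → world pose (0.2714, 0.3100, 0.6574)
step 5: ξ=(vx,vy,ωz)=(0.1813, 0.0312, -0.0694), dt=0.8 → body Δ=(0.1456, 0.0210, -0.0556) → world pose (0.3738, 0.4156, 0.6019)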